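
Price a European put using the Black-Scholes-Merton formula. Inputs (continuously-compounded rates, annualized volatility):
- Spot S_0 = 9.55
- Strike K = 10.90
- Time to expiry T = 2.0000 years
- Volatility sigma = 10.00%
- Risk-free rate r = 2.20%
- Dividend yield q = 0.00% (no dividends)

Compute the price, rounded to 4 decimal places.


d1 = (ln(S/K) + (r - q + 0.5*sigma^2) * T) / (sigma * sqrt(T)) = -0.55311048
d2 = d1 - sigma * sqrt(T) = -0.69453184
exp(-rT) = 0.95695396; exp(-qT) = 1.00000000
P = K * exp(-rT) * N(-d2) - S_0 * exp(-qT) * N(-d1)
N(-d1) = 0.70990612; N(-d2) = 0.75632563
P = 10.9000 * 0.95695396 * 0.75632563 - 9.5500 * 1.00000000 * 0.70990612 = 1.1095

Answer: Price = 1.1095


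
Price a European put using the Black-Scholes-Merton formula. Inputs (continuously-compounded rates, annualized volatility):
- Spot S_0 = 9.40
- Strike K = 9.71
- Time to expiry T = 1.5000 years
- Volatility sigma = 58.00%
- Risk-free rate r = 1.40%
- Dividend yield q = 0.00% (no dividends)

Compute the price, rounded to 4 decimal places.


Answer: Price = 2.6783

Derivation:
d1 = (ln(S/K) + (r - q + 0.5*sigma^2) * T) / (sigma * sqrt(T)) = 0.33906204
d2 = d1 - sigma * sqrt(T) = -0.37128999
exp(-rT) = 0.97921896; exp(-qT) = 1.00000000
P = K * exp(-rT) * N(-d2) - S_0 * exp(-qT) * N(-d1)
N(-d1) = 0.36728150; N(-d2) = 0.64478922
P = 9.7100 * 0.97921896 * 0.64478922 - 9.4000 * 1.00000000 * 0.36728150 = 2.6783


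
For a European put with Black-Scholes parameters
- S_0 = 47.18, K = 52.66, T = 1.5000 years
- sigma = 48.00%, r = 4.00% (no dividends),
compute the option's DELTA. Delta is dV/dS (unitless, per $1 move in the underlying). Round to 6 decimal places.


d1 = 0.2090808237; d2 = -0.3787967146
phi(d1) = 0.3903170472; exp(-qT) = 1.0000000000; exp(-rT) = 0.9417645336
N(-d1) = 0.4171925722
Delta = -exp(-qT) * N(-d1) = -1.0000000000 * 0.4171925722 = -0.417193

Answer: Delta = -0.417193


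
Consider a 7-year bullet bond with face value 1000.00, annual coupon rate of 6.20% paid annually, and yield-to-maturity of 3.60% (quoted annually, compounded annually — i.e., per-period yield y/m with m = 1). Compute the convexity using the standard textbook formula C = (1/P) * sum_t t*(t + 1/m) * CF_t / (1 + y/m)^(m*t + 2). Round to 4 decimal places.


Coupon per period c = face * coupon_rate / m = 62.000000
Periods per year m = 1; per-period yield y/m = 0.036000
Number of cashflows N = 7
Cashflows (t years, CF_t, discount factor 1/(1+y/m)^(m*t), PV):
  t = 1.0000: CF_t = 62.000000, DF = 0.965251, PV = 59.845560
  t = 2.0000: CF_t = 62.000000, DF = 0.931709, PV = 57.765984
  t = 3.0000: CF_t = 62.000000, DF = 0.899333, PV = 55.758672
  t = 4.0000: CF_t = 62.000000, DF = 0.868082, PV = 53.821112
  t = 5.0000: CF_t = 62.000000, DF = 0.837917, PV = 51.950880
  t = 6.0000: CF_t = 62.000000, DF = 0.808801, PV = 50.145638
  t = 7.0000: CF_t = 1062.000000, DF = 0.780696, PV = 829.098690
Price P = sum_t PV_t = 1158.386536
Convexity numerator sum_t t*(t + 1/m) * CF_t / (1+y/m)^(m*t + 2):
  t = 1.0000: term = 111.517344
  t = 2.0000: term = 322.926673
  t = 3.0000: term = 623.410566
  t = 4.0000: term = 1002.912750
  t = 5.0000: term = 1452.093751
  t = 6.0000: term = 1962.288852
  t = 7.0000: term = 43258.827605
Convexity = (1/P) * sum = 48733.977541 / 1158.386536 = 42.070566

Answer: Convexity = 42.0706


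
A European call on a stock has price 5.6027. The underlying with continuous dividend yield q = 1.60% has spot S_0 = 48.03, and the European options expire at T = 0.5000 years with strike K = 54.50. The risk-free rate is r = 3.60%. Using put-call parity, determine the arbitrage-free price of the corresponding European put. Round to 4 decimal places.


Put-call parity: C - P = S_0 * exp(-qT) - K * exp(-rT).
S_0 * exp(-qT) = 48.0300 * 0.99203191 = 47.64729287
K * exp(-rT) = 54.5000 * 0.98216103 = 53.52777626
P = C - S*exp(-qT) + K*exp(-rT)
P = 5.6027 - 47.64729287 + 53.52777626 = 11.4832

Answer: Put price = 11.4832


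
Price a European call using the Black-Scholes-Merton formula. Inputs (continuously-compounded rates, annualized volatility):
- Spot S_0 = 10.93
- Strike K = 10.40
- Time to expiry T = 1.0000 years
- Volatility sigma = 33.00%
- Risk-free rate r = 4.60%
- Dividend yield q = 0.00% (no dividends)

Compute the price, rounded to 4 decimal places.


d1 = (ln(S/K) + (r - q + 0.5*sigma^2) * T) / (sigma * sqrt(T)) = 0.45501665
d2 = d1 - sigma * sqrt(T) = 0.12501665
exp(-rT) = 0.95504196; exp(-qT) = 1.00000000
C = S_0 * exp(-qT) * N(d1) - K * exp(-rT) * N(d2)
N(d1) = 0.67545137; N(d2) = 0.54974482
C = 10.9300 * 1.00000000 * 0.67545137 - 10.4000 * 0.95504196 * 0.54974482 = 1.9224

Answer: Price = 1.9224


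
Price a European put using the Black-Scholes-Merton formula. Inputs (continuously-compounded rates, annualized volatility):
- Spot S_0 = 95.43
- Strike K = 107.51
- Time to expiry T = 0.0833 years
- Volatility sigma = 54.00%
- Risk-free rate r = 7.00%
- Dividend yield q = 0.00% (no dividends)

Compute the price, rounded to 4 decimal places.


d1 = (ln(S/K) + (r - q + 0.5*sigma^2) * T) / (sigma * sqrt(T)) = -0.64942271
d2 = d1 - sigma * sqrt(T) = -0.80527610
exp(-rT) = 0.99418597; exp(-qT) = 1.00000000
P = K * exp(-rT) * N(-d2) - S_0 * exp(-qT) * N(-d1)
N(-d1) = 0.74196740; N(-d2) = 0.78966981
P = 107.5100 * 0.99418597 * 0.78966981 - 95.4300 * 1.00000000 * 0.74196740 = 13.5979

Answer: Price = 13.5979


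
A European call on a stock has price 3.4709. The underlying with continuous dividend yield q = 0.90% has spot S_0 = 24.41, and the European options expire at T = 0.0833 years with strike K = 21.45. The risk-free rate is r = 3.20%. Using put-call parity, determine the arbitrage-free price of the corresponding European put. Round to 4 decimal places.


Put-call parity: C - P = S_0 * exp(-qT) - K * exp(-rT).
S_0 * exp(-qT) = 24.4100 * 0.99925058 = 24.39170668
K * exp(-rT) = 21.4500 * 0.99733795 = 21.39289902
P = C - S*exp(-qT) + K*exp(-rT)
P = 3.4709 - 24.39170668 + 21.39289902 = 0.4721

Answer: Put price = 0.4721


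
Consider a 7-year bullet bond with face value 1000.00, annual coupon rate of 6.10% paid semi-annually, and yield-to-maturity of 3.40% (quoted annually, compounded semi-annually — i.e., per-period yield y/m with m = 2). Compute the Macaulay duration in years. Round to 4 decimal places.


Answer: Macaulay duration = 5.9054 years

Derivation:
Coupon per period c = face * coupon_rate / m = 30.500000
Periods per year m = 2; per-period yield y/m = 0.017000
Number of cashflows N = 14
Cashflows (t years, CF_t, discount factor 1/(1+y/m)^(m*t), PV):
  t = 0.5000: CF_t = 30.500000, DF = 0.983284, PV = 29.990167
  t = 1.0000: CF_t = 30.500000, DF = 0.966848, PV = 29.488857
  t = 1.5000: CF_t = 30.500000, DF = 0.950686, PV = 28.995926
  t = 2.0000: CF_t = 30.500000, DF = 0.934795, PV = 28.511235
  t = 2.5000: CF_t = 30.500000, DF = 0.919169, PV = 28.034646
  t = 3.0000: CF_t = 30.500000, DF = 0.903804, PV = 27.566023
  t = 3.5000: CF_t = 30.500000, DF = 0.888696, PV = 27.105234
  t = 4.0000: CF_t = 30.500000, DF = 0.873841, PV = 26.652148
  t = 4.5000: CF_t = 30.500000, DF = 0.859234, PV = 26.206635
  t = 5.0000: CF_t = 30.500000, DF = 0.844871, PV = 25.768570
  t = 5.5000: CF_t = 30.500000, DF = 0.830748, PV = 25.337826
  t = 6.0000: CF_t = 30.500000, DF = 0.816862, PV = 24.914284
  t = 6.5000: CF_t = 30.500000, DF = 0.803207, PV = 24.497821
  t = 7.0000: CF_t = 1030.500000, DF = 0.789781, PV = 813.869278
Price P = sum_t PV_t = 1166.938650
Macaulay numerator sum_t t * PV_t:
  t * PV_t at t = 0.5000: 14.995084
  t * PV_t at t = 1.0000: 29.488857
  t * PV_t at t = 1.5000: 43.493889
  t * PV_t at t = 2.0000: 57.022470
  t * PV_t at t = 2.5000: 70.086615
  t * PV_t at t = 3.0000: 82.698070
  t * PV_t at t = 3.5000: 94.868321
  t * PV_t at t = 4.0000: 106.608592
  t * PV_t at t = 4.5000: 117.929858
  t * PV_t at t = 5.0000: 128.842848
  t * PV_t at t = 5.5000: 139.358045
  t * PV_t at t = 6.0000: 149.485702
  t * PV_t at t = 6.5000: 159.235834
  t * PV_t at t = 7.0000: 5697.084948
Macaulay duration D = (sum_t t * PV_t) / P = 6891.199133 / 1166.938650 = 5.905365


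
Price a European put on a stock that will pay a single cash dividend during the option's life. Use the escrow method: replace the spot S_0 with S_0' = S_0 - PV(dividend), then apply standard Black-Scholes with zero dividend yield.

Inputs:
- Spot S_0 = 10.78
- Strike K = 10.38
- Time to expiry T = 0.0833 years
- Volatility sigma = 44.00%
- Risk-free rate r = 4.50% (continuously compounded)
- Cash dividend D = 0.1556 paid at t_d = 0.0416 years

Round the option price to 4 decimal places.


PV(D) = D * exp(-r * t_d) = 0.1556 * 0.99812975 = 0.15530899
S_0' = S_0 - PV(D) = 10.7800 - 0.15530899 = 10.62469101
d1 = (ln(S_0'/K) + (r + sigma^2/2)*T) / (sigma*sqrt(T)) = 0.27648821
d2 = d1 - sigma*sqrt(T) = 0.14949656
exp(-rT) = 0.99625852
N(-d1) = 0.39108656; N(-d2) = 0.44058091
P = K * exp(-rT) * N(-d2) - S_0' * N(-d1) = 10.3800 * 0.99625852 * 0.44058091 - 10.62469101 * 0.39108656 = 0.4009

Answer: Price = 0.4009


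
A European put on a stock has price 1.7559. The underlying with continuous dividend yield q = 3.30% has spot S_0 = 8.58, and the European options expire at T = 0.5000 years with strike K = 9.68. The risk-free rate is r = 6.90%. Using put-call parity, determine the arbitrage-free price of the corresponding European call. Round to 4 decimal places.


Answer: Call price = 0.8438

Derivation:
Put-call parity: C - P = S_0 * exp(-qT) - K * exp(-rT).
S_0 * exp(-qT) = 8.5800 * 0.98363538 = 8.43959156
K * exp(-rT) = 9.6800 * 0.96608834 = 9.35173513
C = P + S*exp(-qT) - K*exp(-rT)
C = 1.7559 + 8.43959156 - 9.35173513 = 0.8438


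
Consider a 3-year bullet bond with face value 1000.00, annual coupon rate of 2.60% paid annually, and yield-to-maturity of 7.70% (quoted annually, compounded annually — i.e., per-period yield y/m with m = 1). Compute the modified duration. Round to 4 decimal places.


Coupon per period c = face * coupon_rate / m = 26.000000
Periods per year m = 1; per-period yield y/m = 0.077000
Number of cashflows N = 3
Cashflows (t years, CF_t, discount factor 1/(1+y/m)^(m*t), PV):
  t = 1.0000: CF_t = 26.000000, DF = 0.928505, PV = 24.141133
  t = 2.0000: CF_t = 26.000000, DF = 0.862122, PV = 22.415165
  t = 3.0000: CF_t = 1026.000000, DF = 0.800484, PV = 821.297027
Price P = sum_t PV_t = 867.853325
First compute Macaulay numerator sum_t t * PV_t:
  t * PV_t at t = 1.0000: 24.141133
  t * PV_t at t = 2.0000: 44.830330
  t * PV_t at t = 3.0000: 2463.891082
Macaulay duration D = 2532.862545 / 867.853325 = 2.918538
Modified duration = D / (1 + y/m) = 2.918538 / (1 + 0.077000) = 2.709877

Answer: Modified duration = 2.7099


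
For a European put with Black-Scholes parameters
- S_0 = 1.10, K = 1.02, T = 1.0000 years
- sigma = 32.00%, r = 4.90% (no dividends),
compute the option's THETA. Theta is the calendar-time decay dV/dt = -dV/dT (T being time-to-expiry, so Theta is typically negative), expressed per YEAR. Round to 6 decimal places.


d1 = 0.5490861016; d2 = 0.2290861016
phi(d1) = 0.3431161338; exp(-qT) = 1.0000000000; exp(-rT) = 0.9521811297
Theta = -S*exp(-qT)*phi(d1)*sigma/(2*sqrt(T)) + r*K*exp(-rT)*N(-d2) - q*S*exp(-qT)*N(-d1)
N(-d1) = 0.2914731814; N(-d2) = 0.4094009978; sqrt(T) = 1.0000000000
Term 1 = -1.1000 * 1.0000000000 * 0.3431161338 * 0.3200 / (2 * 1.0000000000) = -0.0603884395
Term 2 = 0.0490 * 1.0200 * 0.9521811297 * 0.4094009978 = 0.0194833988
Term 3 = 0 (no dividend yield, q = 0)
Theta = -0.0603884395 + (0.0194833988) + (0.0000000000) = -0.040905

Answer: Theta = -0.040905


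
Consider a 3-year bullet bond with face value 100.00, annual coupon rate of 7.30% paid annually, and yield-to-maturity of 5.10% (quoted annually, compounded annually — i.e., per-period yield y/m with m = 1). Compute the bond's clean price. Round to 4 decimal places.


Answer: Price = 105.9799

Derivation:
Coupon per period c = face * coupon_rate / m = 7.300000
Periods per year m = 1; per-period yield y/m = 0.051000
Number of cashflows N = 3
Cashflows (t years, CF_t, discount factor 1/(1+y/m)^(m*t), PV):
  t = 1.0000: CF_t = 7.300000, DF = 0.951475, PV = 6.945766
  t = 2.0000: CF_t = 7.300000, DF = 0.905304, PV = 6.608721
  t = 3.0000: CF_t = 107.300000, DF = 0.861374, PV = 92.425450
Price P = sum_t PV_t = 105.979937


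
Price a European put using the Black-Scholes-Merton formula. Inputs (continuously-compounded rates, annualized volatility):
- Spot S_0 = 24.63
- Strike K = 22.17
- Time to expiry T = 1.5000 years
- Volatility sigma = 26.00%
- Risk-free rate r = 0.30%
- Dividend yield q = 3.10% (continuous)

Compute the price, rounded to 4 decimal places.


Answer: Price = 2.2190

Derivation:
d1 = (ln(S/K) + (r - q + 0.5*sigma^2) * T) / (sigma * sqrt(T)) = 0.35776741
d2 = d1 - sigma * sqrt(T) = 0.03933374
exp(-rT) = 0.99551011; exp(-qT) = 0.95456456
P = K * exp(-rT) * N(-d2) - S_0 * exp(-qT) * N(-d1)
N(-d1) = 0.36025869; N(-d2) = 0.48431215
P = 22.1700 * 0.99551011 * 0.48431215 - 24.6300 * 0.95456456 * 0.36025869 = 2.2190


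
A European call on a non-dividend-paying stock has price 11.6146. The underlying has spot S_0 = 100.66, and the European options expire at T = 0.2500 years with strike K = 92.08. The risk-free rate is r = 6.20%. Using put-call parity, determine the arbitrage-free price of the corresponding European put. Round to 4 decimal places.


Put-call parity: C - P = S_0 * exp(-qT) - K * exp(-rT).
S_0 * exp(-qT) = 100.6600 * 1.00000000 = 100.66000000
K * exp(-rT) = 92.0800 * 0.98461951 = 90.66376418
P = C - S*exp(-qT) + K*exp(-rT)
P = 11.6146 - 100.66000000 + 90.66376418 = 1.6184

Answer: Put price = 1.6184


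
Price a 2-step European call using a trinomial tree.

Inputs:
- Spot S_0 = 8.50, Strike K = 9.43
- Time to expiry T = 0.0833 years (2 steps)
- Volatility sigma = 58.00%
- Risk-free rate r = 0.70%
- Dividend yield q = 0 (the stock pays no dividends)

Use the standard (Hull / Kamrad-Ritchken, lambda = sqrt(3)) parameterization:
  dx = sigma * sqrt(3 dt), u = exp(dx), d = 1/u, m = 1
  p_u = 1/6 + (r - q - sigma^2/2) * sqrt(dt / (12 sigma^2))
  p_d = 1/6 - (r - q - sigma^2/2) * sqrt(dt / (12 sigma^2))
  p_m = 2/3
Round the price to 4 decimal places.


dt = T/N = 0.041650; dx = sigma*sqrt(3*dt) = 0.205020
u = exp(dx) = 1.227550; d = 1/u = 0.814631
p_u = 0.150293, p_m = 0.666667, p_d = 0.183041
Discount per step: exp(-r*dt) = 0.999708
Stock lattice S(k, j) with j the centered position index:
  k=0: S(0,+0) = 8.5000
  k=1: S(1,-1) = 6.9244; S(1,+0) = 8.5000; S(1,+1) = 10.4342
  k=2: S(2,-2) = 5.6408; S(2,-1) = 6.9244; S(2,+0) = 8.5000; S(2,+1) = 10.4342; S(2,+2) = 12.8085
Terminal payoffs V(N, j) = max(S_T - K, 0):
  V(2,-2) = 0.000000; V(2,-1) = 0.000000; V(2,+0) = 0.000000; V(2,+1) = 1.004171; V(2,+2) = 3.378462
Backward induction: V(k, j) = exp(-r*dt) * [p_u * V(k+1, j+1) + p_m * V(k+1, j) + p_d * V(k+1, j-1)]
  V(1,-1) = exp(-r*dt) * [p_u*0.000000 + p_m*0.000000 + p_d*0.000000] = 0.000000
  V(1,+0) = exp(-r*dt) * [p_u*1.004171 + p_m*0.000000 + p_d*0.000000] = 0.150876
  V(1,+1) = exp(-r*dt) * [p_u*3.378462 + p_m*1.004171 + p_d*0.000000] = 1.176863
  V(0,+0) = exp(-r*dt) * [p_u*1.176863 + p_m*0.150876 + p_d*0.000000] = 0.277377

Answer: Price = V(0,0) = 0.2774


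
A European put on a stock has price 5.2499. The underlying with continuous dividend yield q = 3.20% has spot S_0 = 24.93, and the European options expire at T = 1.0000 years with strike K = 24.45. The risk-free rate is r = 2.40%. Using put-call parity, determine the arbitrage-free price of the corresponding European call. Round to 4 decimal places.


Answer: Call price = 5.5246

Derivation:
Put-call parity: C - P = S_0 * exp(-qT) - K * exp(-rT).
S_0 * exp(-qT) = 24.9300 * 0.96850658 = 24.14486909
K * exp(-rT) = 24.4500 * 0.97628571 = 23.87018560
C = P + S*exp(-qT) - K*exp(-rT)
C = 5.2499 + 24.14486909 - 23.87018560 = 5.5246


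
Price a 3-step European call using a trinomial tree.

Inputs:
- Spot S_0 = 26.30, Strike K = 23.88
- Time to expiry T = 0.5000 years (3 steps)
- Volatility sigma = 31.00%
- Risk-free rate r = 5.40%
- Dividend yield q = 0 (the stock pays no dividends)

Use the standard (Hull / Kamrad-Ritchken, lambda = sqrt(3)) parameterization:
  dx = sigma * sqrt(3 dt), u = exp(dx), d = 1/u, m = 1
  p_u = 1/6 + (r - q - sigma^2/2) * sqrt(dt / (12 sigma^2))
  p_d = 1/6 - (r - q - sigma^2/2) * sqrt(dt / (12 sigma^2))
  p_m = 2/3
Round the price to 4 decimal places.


Answer: Price = V(0,0) = 4.0893

Derivation:
dt = T/N = 0.166667; dx = sigma*sqrt(3*dt) = 0.219203
u = exp(dx) = 1.245084; d = 1/u = 0.803159
p_u = 0.168929, p_m = 0.666667, p_d = 0.164405
Discount per step: exp(-r*dt) = 0.991040
Stock lattice S(k, j) with j the centered position index:
  k=0: S(0,+0) = 26.3000
  k=1: S(1,-1) = 21.1231; S(1,+0) = 26.3000; S(1,+1) = 32.7457
  k=2: S(2,-2) = 16.9652; S(2,-1) = 21.1231; S(2,+0) = 26.3000; S(2,+1) = 32.7457; S(2,+2) = 40.7712
  k=3: S(3,-3) = 13.6257; S(3,-2) = 16.9652; S(3,-1) = 21.1231; S(3,+0) = 26.3000; S(3,+1) = 32.7457; S(3,+2) = 40.7712; S(3,+3) = 50.7635
Terminal payoffs V(N, j) = max(S_T - K, 0):
  V(3,-3) = 0.000000; V(3,-2) = 0.000000; V(3,-1) = 0.000000; V(3,+0) = 2.420000; V(3,+1) = 8.865713; V(3,+2) = 16.891167; V(3,+3) = 26.883533
Backward induction: V(k, j) = exp(-r*dt) * [p_u * V(k+1, j+1) + p_m * V(k+1, j) + p_d * V(k+1, j-1)]
  V(2,-2) = exp(-r*dt) * [p_u*0.000000 + p_m*0.000000 + p_d*0.000000] = 0.000000
  V(2,-1) = exp(-r*dt) * [p_u*2.420000 + p_m*0.000000 + p_d*0.000000] = 0.405145
  V(2,+0) = exp(-r*dt) * [p_u*8.865713 + p_m*2.420000 + p_d*0.000000] = 3.083133
  V(2,+1) = exp(-r*dt) * [p_u*16.891167 + p_m*8.865713 + p_d*2.420000] = 9.079651
  V(2,+2) = exp(-r*dt) * [p_u*26.883533 + p_m*16.891167 + p_d*8.865713] = 17.105101
  V(1,-1) = exp(-r*dt) * [p_u*3.083133 + p_m*0.405145 + p_d*0.000000] = 0.783839
  V(1,+0) = exp(-r*dt) * [p_u*9.079651 + p_m*3.083133 + p_d*0.405145] = 3.623088
  V(1,+1) = exp(-r*dt) * [p_u*17.105101 + p_m*9.079651 + p_d*3.083133] = 9.364859
  V(0,+0) = exp(-r*dt) * [p_u*9.364859 + p_m*3.623088 + p_d*0.783839] = 4.089282


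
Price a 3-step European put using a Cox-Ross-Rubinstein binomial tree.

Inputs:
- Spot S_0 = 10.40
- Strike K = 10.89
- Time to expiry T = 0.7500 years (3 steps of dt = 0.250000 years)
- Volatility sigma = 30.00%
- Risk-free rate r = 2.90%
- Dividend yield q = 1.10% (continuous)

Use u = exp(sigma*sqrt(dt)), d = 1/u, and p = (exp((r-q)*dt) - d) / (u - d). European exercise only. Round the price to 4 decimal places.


dt = T/N = 0.250000
u = exp(sigma*sqrt(dt)) = 1.161834; d = 1/u = 0.860708
p = (exp((r-q)*dt) - d) / (u - d) = 0.477548
Discount per step: exp(-r*dt) = 0.992776
Stock lattice S(k, i) with i counting down-moves:
  k=0: S(0,0) = 10.4000
  k=1: S(1,0) = 12.0831; S(1,1) = 8.9514
  k=2: S(2,0) = 14.0385; S(2,1) = 10.4000; S(2,2) = 7.7045
  k=3: S(3,0) = 16.3104; S(3,1) = 12.0831; S(3,2) = 8.9514; S(3,3) = 6.6313
Terminal payoffs V(N, i) = max(K - S_T, 0):
  V(3,0) = 0.000000; V(3,1) = 0.000000; V(3,2) = 1.938637; V(3,3) = 4.258667
Backward induction: V(k, i) = exp(-r*dt) * [p * V(k+1, i) + (1-p) * V(k+1, i+1)].
  V(2,0) = exp(-r*dt) * [p*0.000000 + (1-p)*0.000000] = 0.000000
  V(2,1) = exp(-r*dt) * [p*0.000000 + (1-p)*1.938637] = 1.005529
  V(2,2) = exp(-r*dt) * [p*1.938637 + (1-p)*4.258667] = 3.127982
  V(1,0) = exp(-r*dt) * [p*0.000000 + (1-p)*1.005529] = 0.521546
  V(1,1) = exp(-r*dt) * [p*1.005529 + (1-p)*3.127982] = 2.099135
  V(0,0) = exp(-r*dt) * [p*0.521546 + (1-p)*2.099135] = 1.336039

Answer: Price = V(0,0) = 1.3360


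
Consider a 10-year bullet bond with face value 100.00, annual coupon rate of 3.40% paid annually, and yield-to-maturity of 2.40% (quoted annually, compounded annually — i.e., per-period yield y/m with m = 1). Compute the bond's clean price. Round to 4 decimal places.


Coupon per period c = face * coupon_rate / m = 3.400000
Periods per year m = 1; per-period yield y/m = 0.024000
Number of cashflows N = 10
Cashflows (t years, CF_t, discount factor 1/(1+y/m)^(m*t), PV):
  t = 1.0000: CF_t = 3.400000, DF = 0.976562, PV = 3.320313
  t = 2.0000: CF_t = 3.400000, DF = 0.953674, PV = 3.242493
  t = 3.0000: CF_t = 3.400000, DF = 0.931323, PV = 3.166497
  t = 4.0000: CF_t = 3.400000, DF = 0.909495, PV = 3.092282
  t = 5.0000: CF_t = 3.400000, DF = 0.888178, PV = 3.019807
  t = 6.0000: CF_t = 3.400000, DF = 0.867362, PV = 2.949030
  t = 7.0000: CF_t = 3.400000, DF = 0.847033, PV = 2.879912
  t = 8.0000: CF_t = 3.400000, DF = 0.827181, PV = 2.812414
  t = 9.0000: CF_t = 3.400000, DF = 0.807794, PV = 2.746498
  t = 10.0000: CF_t = 103.400000, DF = 0.788861, PV = 81.568218
Price P = sum_t PV_t = 108.797462

Answer: Price = 108.7975


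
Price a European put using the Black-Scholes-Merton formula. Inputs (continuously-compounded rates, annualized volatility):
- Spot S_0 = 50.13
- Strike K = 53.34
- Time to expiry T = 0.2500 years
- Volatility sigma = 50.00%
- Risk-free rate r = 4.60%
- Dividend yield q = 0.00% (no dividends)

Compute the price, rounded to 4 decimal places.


Answer: Price = 6.5199

Derivation:
d1 = (ln(S/K) + (r - q + 0.5*sigma^2) * T) / (sigma * sqrt(T)) = -0.07726755
d2 = d1 - sigma * sqrt(T) = -0.32726755
exp(-rT) = 0.98856587; exp(-qT) = 1.00000000
P = K * exp(-rT) * N(-d2) - S_0 * exp(-qT) * N(-d1)
N(-d1) = 0.53079465; N(-d2) = 0.62826723
P = 53.3400 * 0.98856587 * 0.62826723 - 50.1300 * 1.00000000 * 0.53079465 = 6.5199


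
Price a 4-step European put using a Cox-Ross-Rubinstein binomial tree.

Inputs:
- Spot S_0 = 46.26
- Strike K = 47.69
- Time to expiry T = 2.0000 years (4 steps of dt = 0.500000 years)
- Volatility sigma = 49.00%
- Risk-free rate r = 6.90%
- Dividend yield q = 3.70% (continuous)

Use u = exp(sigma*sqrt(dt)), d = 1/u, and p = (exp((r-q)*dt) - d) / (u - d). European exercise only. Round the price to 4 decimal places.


dt = T/N = 0.500000
u = exp(sigma*sqrt(dt)) = 1.414084; d = 1/u = 0.707171
p = (exp((r-q)*dt) - d) / (u - d) = 0.437051
Discount per step: exp(-r*dt) = 0.966088
Stock lattice S(k, i) with i counting down-moves:
  k=0: S(0,0) = 46.2600
  k=1: S(1,0) = 65.4155; S(1,1) = 32.7137
  k=2: S(2,0) = 92.5031; S(2,1) = 46.2600; S(2,2) = 23.1342
  k=3: S(3,0) = 130.8072; S(3,1) = 65.4155; S(3,2) = 32.7137; S(3,3) = 16.3599
  k=4: S(4,0) = 184.9725; S(4,1) = 92.5031; S(4,2) = 46.2600; S(4,3) = 23.1342; S(4,4) = 11.5692
Terminal payoffs V(N, i) = max(K - S_T, 0):
  V(4,0) = 0.000000; V(4,1) = 0.000000; V(4,2) = 1.430000; V(4,3) = 24.555778; V(4,4) = 36.120777
Backward induction: V(k, i) = exp(-r*dt) * [p * V(k+1, i) + (1-p) * V(k+1, i+1)].
  V(3,0) = exp(-r*dt) * [p*0.000000 + (1-p)*0.000000] = 0.000000
  V(3,1) = exp(-r*dt) * [p*0.000000 + (1-p)*1.430000] = 0.777717
  V(3,2) = exp(-r*dt) * [p*1.430000 + (1-p)*24.555778] = 13.958648
  V(3,3) = exp(-r*dt) * [p*24.555778 + (1-p)*36.120777] = 30.012769
  V(2,0) = exp(-r*dt) * [p*0.000000 + (1-p)*0.777717] = 0.422968
  V(2,1) = exp(-r*dt) * [p*0.777717 + (1-p)*13.958648] = 7.919900
  V(2,2) = exp(-r*dt) * [p*13.958648 + (1-p)*30.012769] = 22.216451
  V(1,0) = exp(-r*dt) * [p*0.422968 + (1-p)*7.919900] = 4.485892
  V(1,1) = exp(-r*dt) * [p*7.919900 + (1-p)*22.216451] = 15.426618
  V(0,0) = exp(-r*dt) * [p*4.485892 + (1-p)*15.426618] = 10.283971

Answer: Price = V(0,0) = 10.2840


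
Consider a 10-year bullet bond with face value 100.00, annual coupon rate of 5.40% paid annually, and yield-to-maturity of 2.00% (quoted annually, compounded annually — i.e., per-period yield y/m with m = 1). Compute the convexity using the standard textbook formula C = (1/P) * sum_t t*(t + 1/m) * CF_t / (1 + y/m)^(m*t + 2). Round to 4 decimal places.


Answer: Convexity = 81.4608

Derivation:
Coupon per period c = face * coupon_rate / m = 5.400000
Periods per year m = 1; per-period yield y/m = 0.020000
Number of cashflows N = 10
Cashflows (t years, CF_t, discount factor 1/(1+y/m)^(m*t), PV):
  t = 1.0000: CF_t = 5.400000, DF = 0.980392, PV = 5.294118
  t = 2.0000: CF_t = 5.400000, DF = 0.961169, PV = 5.190311
  t = 3.0000: CF_t = 5.400000, DF = 0.942322, PV = 5.088541
  t = 4.0000: CF_t = 5.400000, DF = 0.923845, PV = 4.988765
  t = 5.0000: CF_t = 5.400000, DF = 0.905731, PV = 4.890946
  t = 6.0000: CF_t = 5.400000, DF = 0.887971, PV = 4.795045
  t = 7.0000: CF_t = 5.400000, DF = 0.870560, PV = 4.701025
  t = 8.0000: CF_t = 5.400000, DF = 0.853490, PV = 4.608848
  t = 9.0000: CF_t = 5.400000, DF = 0.836755, PV = 4.518478
  t = 10.0000: CF_t = 105.400000, DF = 0.820348, PV = 86.464711
Price P = sum_t PV_t = 130.540789
Convexity numerator sum_t t*(t + 1/m) * CF_t / (1+y/m)^(m*t + 2):
  t = 1.0000: term = 10.177081
  t = 2.0000: term = 29.932592
  t = 3.0000: term = 58.691356
  t = 4.0000: term = 95.900909
  t = 5.0000: term = 141.030749
  t = 6.0000: term = 193.571616
  t = 7.0000: term = 253.034792
  t = 8.0000: term = 318.951419
  t = 9.0000: term = 390.871837
  t = 10.0000: term = 9141.789878
Convexity = (1/P) * sum = 10633.952230 / 130.540789 = 81.460763


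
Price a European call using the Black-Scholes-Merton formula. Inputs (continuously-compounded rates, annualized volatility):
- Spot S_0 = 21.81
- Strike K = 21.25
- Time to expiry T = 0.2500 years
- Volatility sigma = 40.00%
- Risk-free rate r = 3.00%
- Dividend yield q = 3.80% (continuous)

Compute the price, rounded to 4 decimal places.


d1 = (ln(S/K) + (r - q + 0.5*sigma^2) * T) / (sigma * sqrt(T)) = 0.22005842
d2 = d1 - sigma * sqrt(T) = 0.02005842
exp(-rT) = 0.99252805; exp(-qT) = 0.99054498
C = S_0 * exp(-qT) * N(d1) - K * exp(-rT) * N(d2)
N(d1) = 0.58708717; N(d2) = 0.50800162
C = 21.8100 * 0.99054498 * 0.58708717 - 21.2500 * 0.99252805 * 0.50800162 = 1.9689

Answer: Price = 1.9689


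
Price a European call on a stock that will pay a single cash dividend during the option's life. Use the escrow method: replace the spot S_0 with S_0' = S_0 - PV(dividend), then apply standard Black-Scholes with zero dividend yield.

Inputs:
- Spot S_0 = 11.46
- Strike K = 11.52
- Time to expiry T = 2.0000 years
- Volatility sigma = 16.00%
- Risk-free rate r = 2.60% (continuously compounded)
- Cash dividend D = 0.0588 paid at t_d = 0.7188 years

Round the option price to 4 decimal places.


PV(D) = D * exp(-r * t_d) = 0.0588 * 0.98148475 = 0.05771130
S_0' = S_0 - PV(D) = 11.4600 - 0.05771130 = 11.40228870
d1 = (ln(S_0'/K) + (r + sigma^2/2)*T) / (sigma*sqrt(T)) = 0.29755691
d2 = d1 - sigma*sqrt(T) = 0.07128274
exp(-rT) = 0.94932887
N(d1) = 0.61697932; N(d2) = 0.52841363
C = S_0' * N(d1) - K * exp(-rT) * N(d2) = 11.40228870 * 0.61697932 - 11.5200 * 0.94932887 * 0.52841363 = 1.2561

Answer: Price = 1.2561


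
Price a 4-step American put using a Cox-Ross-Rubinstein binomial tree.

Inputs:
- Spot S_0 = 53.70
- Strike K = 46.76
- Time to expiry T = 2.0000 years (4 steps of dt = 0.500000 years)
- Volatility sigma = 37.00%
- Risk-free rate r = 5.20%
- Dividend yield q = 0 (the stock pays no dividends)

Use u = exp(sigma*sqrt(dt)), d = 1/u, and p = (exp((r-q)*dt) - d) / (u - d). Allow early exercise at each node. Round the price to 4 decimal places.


Answer: Price = V(0,0) = 5.5506

Derivation:
dt = T/N = 0.500000
u = exp(sigma*sqrt(dt)) = 1.299045; d = 1/u = 0.769796
p = (exp((r-q)*dt) - d) / (u - d) = 0.484734
Discount per step: exp(-r*dt) = 0.974335
Stock lattice S(k, i) with i counting down-moves:
  k=0: S(0,0) = 53.7000
  k=1: S(1,0) = 69.7587; S(1,1) = 41.3381
  k=2: S(2,0) = 90.6197; S(2,1) = 53.7000; S(2,2) = 31.8219
  k=3: S(3,0) = 117.7191; S(3,1) = 69.7587; S(3,2) = 41.3381; S(3,3) = 24.4964
  k=4: S(4,0) = 152.9225; S(4,1) = 90.6197; S(4,2) = 53.7000; S(4,3) = 31.8219; S(4,4) = 18.8572
Terminal payoffs V(N, i) = max(K - S_T, 0):
  V(4,0) = 0.000000; V(4,1) = 0.000000; V(4,2) = 0.000000; V(4,3) = 14.938124; V(4,4) = 27.902797
Backward induction: V(k, i) = exp(-r*dt) * [p * V(k+1, i) + (1-p) * V(k+1, i+1)]; then take max(V_cont, immediate exercise) for American.
  V(3,0) = exp(-r*dt) * [p*0.000000 + (1-p)*0.000000] = 0.000000; exercise = 0.000000; V(3,0) = max -> 0.000000
  V(3,1) = exp(-r*dt) * [p*0.000000 + (1-p)*0.000000] = 0.000000; exercise = 0.000000; V(3,1) = max -> 0.000000
  V(3,2) = exp(-r*dt) * [p*0.000000 + (1-p)*14.938124] = 7.499567; exercise = 5.421945; V(3,2) = max -> 7.499567
  V(3,3) = exp(-r*dt) * [p*14.938124 + (1-p)*27.902797] = 21.063550; exercise = 22.263641; V(3,3) = max -> 22.263641
  V(2,0) = exp(-r*dt) * [p*0.000000 + (1-p)*0.000000] = 0.000000; exercise = 0.000000; V(2,0) = max -> 0.000000
  V(2,1) = exp(-r*dt) * [p*0.000000 + (1-p)*7.499567] = 3.765099; exercise = 0.000000; V(2,1) = max -> 3.765099
  V(2,2) = exp(-r*dt) * [p*7.499567 + (1-p)*22.263641] = 14.719279; exercise = 14.938124; V(2,2) = max -> 14.938124
  V(1,0) = exp(-r*dt) * [p*0.000000 + (1-p)*3.765099] = 1.890238; exercise = 0.000000; V(1,0) = max -> 1.890238
  V(1,1) = exp(-r*dt) * [p*3.765099 + (1-p)*14.938124] = 9.277797; exercise = 5.421945; V(1,1) = max -> 9.277797
  V(0,0) = exp(-r*dt) * [p*1.890238 + (1-p)*9.277797] = 5.550591; exercise = 0.000000; V(0,0) = max -> 5.550591


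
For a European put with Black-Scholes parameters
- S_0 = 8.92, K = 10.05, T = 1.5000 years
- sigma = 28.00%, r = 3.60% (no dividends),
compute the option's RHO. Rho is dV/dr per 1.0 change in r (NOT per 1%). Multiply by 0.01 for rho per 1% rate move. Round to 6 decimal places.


Answer: Rho = -9.158747

Derivation:
d1 = -0.0188864055; d2 = -0.3618149695
phi(d1) = 0.3988711361; exp(-qT) = 1.0000000000; exp(-rT) = 0.9474321065
N(-d2) = 0.6412548475
Rho = -K*T*exp(-rT)*N(-d2) = -10.0500 * 1.5000 * 0.9474321065 * 0.6412548475 = -9.158747


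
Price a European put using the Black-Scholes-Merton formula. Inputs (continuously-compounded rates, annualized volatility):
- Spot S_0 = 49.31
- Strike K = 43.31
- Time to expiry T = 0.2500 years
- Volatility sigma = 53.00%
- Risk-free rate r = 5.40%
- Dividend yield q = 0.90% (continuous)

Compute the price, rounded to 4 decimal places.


d1 = (ln(S/K) + (r - q + 0.5*sigma^2) * T) / (sigma * sqrt(T)) = 0.66455036
d2 = d1 - sigma * sqrt(T) = 0.39955036
exp(-rT) = 0.98659072; exp(-qT) = 0.99775253
P = K * exp(-rT) * N(-d2) - S_0 * exp(-qT) * N(-d1)
N(-d1) = 0.25316906; N(-d2) = 0.34474386
P = 43.3100 * 0.98659072 * 0.34474386 - 49.3100 * 0.99775253 * 0.25316906 = 2.2749

Answer: Price = 2.2749


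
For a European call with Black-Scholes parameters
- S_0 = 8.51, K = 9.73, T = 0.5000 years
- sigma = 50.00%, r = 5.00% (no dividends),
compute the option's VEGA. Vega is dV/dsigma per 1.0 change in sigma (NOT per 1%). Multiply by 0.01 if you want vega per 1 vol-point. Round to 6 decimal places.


Answer: Vega = 2.379978

Derivation:
d1 = -0.1314425341; d2 = -0.4849959247
phi(d1) = 0.3955108324; exp(-qT) = 1.0000000000; exp(-rT) = 0.9753099120
Vega = S * exp(-qT) * phi(d1) * sqrt(T) = 8.5100 * 1.0000000000 * 0.3955108324 * 0.7071067812 = 2.379978


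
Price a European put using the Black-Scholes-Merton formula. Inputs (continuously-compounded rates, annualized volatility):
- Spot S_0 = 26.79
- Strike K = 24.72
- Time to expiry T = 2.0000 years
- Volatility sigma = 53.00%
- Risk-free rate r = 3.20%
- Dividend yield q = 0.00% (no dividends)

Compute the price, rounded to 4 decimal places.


Answer: Price = 5.6282

Derivation:
d1 = (ln(S/K) + (r - q + 0.5*sigma^2) * T) / (sigma * sqrt(T)) = 0.56744125
d2 = d1 - sigma * sqrt(T) = -0.18209194
exp(-rT) = 0.93800500; exp(-qT) = 1.00000000
P = K * exp(-rT) * N(-d2) - S_0 * exp(-qT) * N(-d1)
N(-d1) = 0.28520721; N(-d2) = 0.57224471
P = 24.7200 * 0.93800500 * 0.57224471 - 26.7900 * 1.00000000 * 0.28520721 = 5.6282


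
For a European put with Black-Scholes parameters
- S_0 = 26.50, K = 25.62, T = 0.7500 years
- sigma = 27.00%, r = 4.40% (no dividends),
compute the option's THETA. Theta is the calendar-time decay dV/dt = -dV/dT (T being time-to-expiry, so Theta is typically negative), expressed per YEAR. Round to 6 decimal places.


d1 = 0.4024727395; d2 = 0.1686458805
phi(d1) = 0.3679049412; exp(-qT) = 1.0000000000; exp(-rT) = 0.9675385596
Theta = -S*exp(-qT)*phi(d1)*sigma/(2*sqrt(T)) + r*K*exp(-rT)*N(-d2) - q*S*exp(-qT)*N(-d1)
N(-d1) = 0.3436680734; N(-d2) = 0.4330375950; sqrt(T) = 0.8660254038
Term 1 = -26.5000 * 1.0000000000 * 0.3679049412 * 0.2700 / (2 * 0.8660254038) = -1.5197936704
Term 2 = 0.0440 * 25.6200 * 0.9675385596 * 0.4330375950 = 0.4723084180
Term 3 = 0 (no dividend yield, q = 0)
Theta = -1.5197936704 + (0.4723084180) + (0.0000000000) = -1.047485

Answer: Theta = -1.047485


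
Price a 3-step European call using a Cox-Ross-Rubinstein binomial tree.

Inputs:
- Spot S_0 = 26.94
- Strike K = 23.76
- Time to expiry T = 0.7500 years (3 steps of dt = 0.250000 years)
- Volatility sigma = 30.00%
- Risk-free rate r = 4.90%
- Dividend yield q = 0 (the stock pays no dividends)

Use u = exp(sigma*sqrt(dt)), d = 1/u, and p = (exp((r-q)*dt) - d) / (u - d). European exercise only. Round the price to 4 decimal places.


Answer: Price = V(0,0) = 5.0194

Derivation:
dt = T/N = 0.250000
u = exp(sigma*sqrt(dt)) = 1.161834; d = 1/u = 0.860708
p = (exp((r-q)*dt) - d) / (u - d) = 0.503501
Discount per step: exp(-r*dt) = 0.987825
Stock lattice S(k, i) with i counting down-moves:
  k=0: S(0,0) = 26.9400
  k=1: S(1,0) = 31.2998; S(1,1) = 23.1875
  k=2: S(2,0) = 36.3652; S(2,1) = 26.9400; S(2,2) = 19.9576
  k=3: S(3,0) = 42.2503; S(3,1) = 31.2998; S(3,2) = 23.1875; S(3,3) = 17.1777
Terminal payoffs V(N, i) = max(S_T - K, 0):
  V(3,0) = 18.490330; V(3,1) = 7.539814; V(3,2) = 0.000000; V(3,3) = 0.000000
Backward induction: V(k, i) = exp(-r*dt) * [p * V(k+1, i) + (1-p) * V(k+1, i+1)].
  V(2,0) = exp(-r*dt) * [p*18.490330 + (1-p)*7.539814] = 12.894481
  V(2,1) = exp(-r*dt) * [p*7.539814 + (1-p)*0.000000] = 3.750083
  V(2,2) = exp(-r*dt) * [p*0.000000 + (1-p)*0.000000] = 0.000000
  V(1,0) = exp(-r*dt) * [p*12.894481 + (1-p)*3.750083] = 8.252580
  V(1,1) = exp(-r*dt) * [p*3.750083 + (1-p)*0.000000] = 1.865181
  V(0,0) = exp(-r*dt) * [p*8.252580 + (1-p)*1.865181] = 5.019377


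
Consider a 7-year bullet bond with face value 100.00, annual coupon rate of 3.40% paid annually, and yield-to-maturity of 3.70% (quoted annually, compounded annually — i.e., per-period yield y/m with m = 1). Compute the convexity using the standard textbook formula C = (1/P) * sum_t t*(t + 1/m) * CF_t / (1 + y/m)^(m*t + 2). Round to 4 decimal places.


Answer: Convexity = 45.5670

Derivation:
Coupon per period c = face * coupon_rate / m = 3.400000
Periods per year m = 1; per-period yield y/m = 0.037000
Number of cashflows N = 7
Cashflows (t years, CF_t, discount factor 1/(1+y/m)^(m*t), PV):
  t = 1.0000: CF_t = 3.400000, DF = 0.964320, PV = 3.278689
  t = 2.0000: CF_t = 3.400000, DF = 0.929913, PV = 3.161705
  t = 3.0000: CF_t = 3.400000, DF = 0.896734, PV = 3.048896
  t = 4.0000: CF_t = 3.400000, DF = 0.864739, PV = 2.940112
  t = 5.0000: CF_t = 3.400000, DF = 0.833885, PV = 2.835209
  t = 6.0000: CF_t = 3.400000, DF = 0.804132, PV = 2.734050
  t = 7.0000: CF_t = 103.400000, DF = 0.775441, PV = 80.180589
Price P = sum_t PV_t = 98.179251
Convexity numerator sum_t t*(t + 1/m) * CF_t / (1+y/m)^(m*t + 2):
  t = 1.0000: term = 6.097793
  t = 2.0000: term = 17.640673
  t = 3.0000: term = 34.022512
  t = 4.0000: term = 54.680991
  t = 5.0000: term = 79.094972
  t = 6.0000: term = 106.782026
  t = 7.0000: term = 4175.416069
Convexity = (1/P) * sum = 4473.735035 / 98.179251 = 45.567011


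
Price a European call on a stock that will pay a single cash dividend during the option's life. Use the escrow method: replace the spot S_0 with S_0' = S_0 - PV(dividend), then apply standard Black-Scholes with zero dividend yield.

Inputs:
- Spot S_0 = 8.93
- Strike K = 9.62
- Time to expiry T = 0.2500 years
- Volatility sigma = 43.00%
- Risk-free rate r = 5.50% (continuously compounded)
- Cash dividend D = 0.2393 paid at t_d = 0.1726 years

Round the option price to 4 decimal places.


PV(D) = D * exp(-r * t_d) = 0.2393 * 0.99055192 = 0.23703907
S_0' = S_0 - PV(D) = 8.9300 - 0.23703907 = 8.69296093
d1 = (ln(S_0'/K) + (r + sigma^2/2)*T) / (sigma*sqrt(T)) = -0.29985189
d2 = d1 - sigma*sqrt(T) = -0.51485189
exp(-rT) = 0.98634410
N(d1) = 0.38214507; N(d2) = 0.30332826
C = S_0' * N(d1) - K * exp(-rT) * N(d2) = 8.69296093 * 0.38214507 - 9.6200 * 0.98634410 * 0.30332826 = 0.4438

Answer: Price = 0.4438


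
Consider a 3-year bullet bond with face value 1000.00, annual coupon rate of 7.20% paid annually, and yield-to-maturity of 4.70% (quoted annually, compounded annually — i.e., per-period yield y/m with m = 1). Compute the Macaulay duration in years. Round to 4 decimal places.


Coupon per period c = face * coupon_rate / m = 72.000000
Periods per year m = 1; per-period yield y/m = 0.047000
Number of cashflows N = 3
Cashflows (t years, CF_t, discount factor 1/(1+y/m)^(m*t), PV):
  t = 1.0000: CF_t = 72.000000, DF = 0.955110, PV = 68.767908
  t = 2.0000: CF_t = 72.000000, DF = 0.912235, PV = 65.680906
  t = 3.0000: CF_t = 1072.000000, DF = 0.871284, PV = 934.016913
Price P = sum_t PV_t = 1068.465727
Macaulay numerator sum_t t * PV_t:
  t * PV_t at t = 1.0000: 68.767908
  t * PV_t at t = 2.0000: 131.361811
  t * PV_t at t = 3.0000: 2802.050738
Macaulay duration D = (sum_t t * PV_t) / P = 3002.180458 / 1068.465727 = 2.809805

Answer: Macaulay duration = 2.8098 years


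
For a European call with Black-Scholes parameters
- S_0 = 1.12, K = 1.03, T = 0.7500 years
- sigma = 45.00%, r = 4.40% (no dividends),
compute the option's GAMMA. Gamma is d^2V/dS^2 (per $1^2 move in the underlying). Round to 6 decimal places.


d1 = 0.4944873755; d2 = 0.1047759438
phi(d1) = 0.3530317031; exp(-qT) = 1.0000000000; exp(-rT) = 0.9675385596
Gamma = exp(-qT) * phi(d1) / (S * sigma * sqrt(T)) = 1.0000000000 * 0.3530317031 / (1.1200 * 0.4500 * 0.8660254038) = 0.808821

Answer: Gamma = 0.808821


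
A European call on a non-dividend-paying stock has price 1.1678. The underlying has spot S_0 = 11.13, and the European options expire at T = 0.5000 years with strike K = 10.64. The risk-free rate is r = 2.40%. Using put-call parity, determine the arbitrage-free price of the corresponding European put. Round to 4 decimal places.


Answer: Put price = 0.5509

Derivation:
Put-call parity: C - P = S_0 * exp(-qT) - K * exp(-rT).
S_0 * exp(-qT) = 11.1300 * 1.00000000 = 11.13000000
K * exp(-rT) = 10.6400 * 0.98807171 = 10.51308302
P = C - S*exp(-qT) + K*exp(-rT)
P = 1.1678 - 11.13000000 + 10.51308302 = 0.5509


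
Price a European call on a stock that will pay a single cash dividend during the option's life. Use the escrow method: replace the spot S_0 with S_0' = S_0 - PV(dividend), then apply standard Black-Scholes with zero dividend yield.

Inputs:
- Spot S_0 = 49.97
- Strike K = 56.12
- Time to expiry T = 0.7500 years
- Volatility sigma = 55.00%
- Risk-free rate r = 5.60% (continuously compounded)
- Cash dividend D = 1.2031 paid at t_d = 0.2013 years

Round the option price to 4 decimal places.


Answer: Price = 7.3406

Derivation:
PV(D) = D * exp(-r * t_d) = 1.2031 * 0.98879050 = 1.18961385
S_0' = S_0 - PV(D) = 49.9700 - 1.18961385 = 48.78038615
d1 = (ln(S_0'/K) + (r + sigma^2/2)*T) / (sigma*sqrt(T)) = 0.03206615
d2 = d1 - sigma*sqrt(T) = -0.44424783
exp(-rT) = 0.95886978
N(d1) = 0.51279035; N(d2) = 0.32843171
C = S_0' * N(d1) - K * exp(-rT) * N(d2) = 48.78038615 * 0.51279035 - 56.1200 * 0.95886978 * 0.32843171 = 7.3406


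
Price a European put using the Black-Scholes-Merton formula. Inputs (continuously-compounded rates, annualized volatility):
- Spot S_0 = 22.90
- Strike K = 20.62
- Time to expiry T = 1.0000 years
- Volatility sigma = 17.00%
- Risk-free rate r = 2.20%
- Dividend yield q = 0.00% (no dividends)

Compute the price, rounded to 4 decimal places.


Answer: Price = 0.4813

Derivation:
d1 = (ln(S/K) + (r - q + 0.5*sigma^2) * T) / (sigma * sqrt(T)) = 0.83132607
d2 = d1 - sigma * sqrt(T) = 0.66132607
exp(-rT) = 0.97824024; exp(-qT) = 1.00000000
P = K * exp(-rT) * N(-d2) - S_0 * exp(-qT) * N(-d1)
N(-d1) = 0.20289473; N(-d2) = 0.25420161
P = 20.6200 * 0.97824024 * 0.25420161 - 22.9000 * 1.00000000 * 0.20289473 = 0.4813


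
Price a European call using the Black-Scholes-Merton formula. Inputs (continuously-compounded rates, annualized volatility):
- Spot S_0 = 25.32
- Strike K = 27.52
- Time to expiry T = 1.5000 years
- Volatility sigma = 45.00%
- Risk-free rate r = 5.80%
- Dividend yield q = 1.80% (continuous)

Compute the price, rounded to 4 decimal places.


Answer: Price = 5.1281

Derivation:
d1 = (ln(S/K) + (r - q + 0.5*sigma^2) * T) / (sigma * sqrt(T)) = 0.23325780
d2 = d1 - sigma * sqrt(T) = -0.31787739
exp(-rT) = 0.91667710; exp(-qT) = 0.97336124
C = S_0 * exp(-qT) * N(d1) - K * exp(-rT) * N(d2)
N(d1) = 0.59221939; N(d2) = 0.37528897
C = 25.3200 * 0.97336124 * 0.59221939 - 27.5200 * 0.91667710 * 0.37528897 = 5.1281
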